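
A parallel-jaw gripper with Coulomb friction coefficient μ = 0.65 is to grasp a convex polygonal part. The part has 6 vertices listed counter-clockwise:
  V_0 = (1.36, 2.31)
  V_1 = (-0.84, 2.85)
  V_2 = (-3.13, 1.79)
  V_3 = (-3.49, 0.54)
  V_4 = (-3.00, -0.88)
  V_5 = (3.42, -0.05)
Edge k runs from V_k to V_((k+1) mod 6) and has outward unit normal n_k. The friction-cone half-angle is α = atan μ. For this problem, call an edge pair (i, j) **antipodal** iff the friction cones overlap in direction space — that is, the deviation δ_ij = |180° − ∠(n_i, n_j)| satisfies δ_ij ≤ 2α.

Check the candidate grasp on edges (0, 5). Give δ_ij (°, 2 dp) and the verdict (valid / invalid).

δ = 144.91°, invalid

α = atan 0.65 = 33.02°;  2α = 66.05°
edge 0: e_0 = (-2.20, +0.54);  n_0 = (+0.2384, +0.9712)
edge 5: e_5 = (-2.06, +2.36);  n_5 = (+0.7534, +0.6576)
∠(n_0, n_5) = 35.09°
δ = |180° − 35.09°| = 144.91°
144.91° > 2α = 66.05°  →  invalid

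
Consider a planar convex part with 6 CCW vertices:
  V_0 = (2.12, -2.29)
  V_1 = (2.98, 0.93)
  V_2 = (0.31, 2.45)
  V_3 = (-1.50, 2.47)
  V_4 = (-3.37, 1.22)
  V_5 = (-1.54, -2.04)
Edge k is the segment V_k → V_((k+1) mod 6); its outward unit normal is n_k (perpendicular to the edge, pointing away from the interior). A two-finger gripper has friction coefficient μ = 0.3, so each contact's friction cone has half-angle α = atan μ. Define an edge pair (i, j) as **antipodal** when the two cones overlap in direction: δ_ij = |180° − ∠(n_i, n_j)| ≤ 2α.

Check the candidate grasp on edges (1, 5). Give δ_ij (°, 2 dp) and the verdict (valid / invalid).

δ = 25.74°, valid

α = atan 0.3 = 16.70°;  2α = 33.40°
edge 1: e_1 = (-2.67, +1.52);  n_1 = (+0.4947, +0.8690)
edge 5: e_5 = (+3.66, -0.25);  n_5 = (-0.0681, -0.9977)
∠(n_1, n_5) = 154.26°
δ = |180° − 154.26°| = 25.74°
25.74° ≤ 2α = 33.40°  →  valid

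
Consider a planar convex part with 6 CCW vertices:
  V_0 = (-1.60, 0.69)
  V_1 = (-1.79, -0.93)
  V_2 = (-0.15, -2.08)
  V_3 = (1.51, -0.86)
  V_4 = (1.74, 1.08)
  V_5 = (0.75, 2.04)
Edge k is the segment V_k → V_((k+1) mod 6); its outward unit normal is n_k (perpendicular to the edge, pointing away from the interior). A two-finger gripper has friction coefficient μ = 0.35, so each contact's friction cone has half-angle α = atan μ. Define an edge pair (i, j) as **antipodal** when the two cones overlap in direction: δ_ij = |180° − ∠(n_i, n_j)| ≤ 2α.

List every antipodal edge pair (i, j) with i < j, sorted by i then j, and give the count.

α = atan 0.35 = 19.29°;  2α = 38.58°
n_0 = (-0.9932, +0.1165)
n_1 = (-0.5741, -0.8188)
n_2 = (+0.5922, -0.8058)
n_3 = (+0.9930, -0.1177)
n_4 = (+0.6961, +0.7179)
n_5 = (-0.4981, +0.8671)
  (0,1): δ = 118.35°  ·
  (0,2): δ = 47.00°  ·
  (0,3): δ = 0.07°  ✓
  (0,4): δ = 52.57°  ·
  (0,5): δ = 126.57°  ·
  (1,2): δ = 108.65°  ·
  (1,3): δ = 61.72°  ·
  (1,4): δ = 9.08°  ✓
  (1,5): δ = 64.91°  ·
  (2,3): δ = 133.07°  ·
  (2,4): δ = 80.43°  ·
  (2,5): δ = 6.44°  ✓
  (3,4): δ = 127.36°  ·
  (3,5): δ = 53.36°  ·
  (4,5): δ = 106.01°  ·
antipodal pairs: 3

count = 3; pairs: (0,3), (1,4), (2,5)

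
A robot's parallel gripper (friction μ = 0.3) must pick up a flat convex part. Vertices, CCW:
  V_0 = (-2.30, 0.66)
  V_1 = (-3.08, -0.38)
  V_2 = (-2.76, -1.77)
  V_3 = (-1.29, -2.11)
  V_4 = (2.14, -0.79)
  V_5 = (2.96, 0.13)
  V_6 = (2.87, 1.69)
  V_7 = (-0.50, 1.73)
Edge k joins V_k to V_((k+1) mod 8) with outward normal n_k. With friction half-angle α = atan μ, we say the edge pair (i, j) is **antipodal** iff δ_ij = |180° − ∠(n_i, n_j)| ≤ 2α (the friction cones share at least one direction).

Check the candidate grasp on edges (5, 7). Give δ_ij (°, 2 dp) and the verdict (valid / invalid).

δ = 62.57°, invalid

α = atan 0.3 = 16.70°;  2α = 33.40°
edge 5: e_5 = (-0.09, +1.56);  n_5 = (+0.9983, +0.0576)
edge 7: e_7 = (-1.80, -1.07);  n_7 = (-0.5110, +0.8596)
∠(n_5, n_7) = 117.43°
δ = |180° − 117.43°| = 62.57°
62.57° > 2α = 33.40°  →  invalid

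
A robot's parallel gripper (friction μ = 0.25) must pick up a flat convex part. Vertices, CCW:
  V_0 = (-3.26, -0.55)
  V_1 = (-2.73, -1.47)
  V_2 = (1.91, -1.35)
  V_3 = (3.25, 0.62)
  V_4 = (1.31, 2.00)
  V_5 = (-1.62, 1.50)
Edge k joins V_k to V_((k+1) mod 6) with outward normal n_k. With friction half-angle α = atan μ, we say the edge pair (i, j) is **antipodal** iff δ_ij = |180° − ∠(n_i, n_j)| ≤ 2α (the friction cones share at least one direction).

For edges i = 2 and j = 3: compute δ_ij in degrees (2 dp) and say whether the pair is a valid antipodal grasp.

α = atan 0.25 = 14.04°;  2α = 28.07°
edge 2: e_2 = (+1.34, +1.97);  n_2 = (+0.8268, -0.5624)
edge 3: e_3 = (-1.94, +1.38);  n_3 = (+0.5796, +0.8149)
∠(n_2, n_3) = 88.80°
δ = |180° − 88.80°| = 91.20°
91.20° > 2α = 28.07°  →  invalid

δ = 91.20°, invalid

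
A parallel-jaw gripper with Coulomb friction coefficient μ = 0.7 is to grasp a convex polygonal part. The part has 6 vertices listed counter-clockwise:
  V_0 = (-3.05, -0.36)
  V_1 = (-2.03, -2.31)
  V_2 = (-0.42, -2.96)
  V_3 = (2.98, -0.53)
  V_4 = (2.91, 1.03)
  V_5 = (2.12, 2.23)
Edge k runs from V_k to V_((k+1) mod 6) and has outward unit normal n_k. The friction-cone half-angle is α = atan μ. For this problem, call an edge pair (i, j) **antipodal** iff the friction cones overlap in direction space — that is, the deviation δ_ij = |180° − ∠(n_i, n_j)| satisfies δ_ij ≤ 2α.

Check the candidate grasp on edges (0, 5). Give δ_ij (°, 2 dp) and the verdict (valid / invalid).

α = atan 0.7 = 34.99°;  2α = 69.98°
edge 0: e_0 = (+1.02, -1.95);  n_0 = (-0.8861, -0.4635)
edge 5: e_5 = (-5.17, -2.59);  n_5 = (-0.4479, +0.8941)
∠(n_0, n_5) = 91.00°
δ = |180° − 91.00°| = 89.00°
89.00° > 2α = 69.98°  →  invalid

δ = 89.00°, invalid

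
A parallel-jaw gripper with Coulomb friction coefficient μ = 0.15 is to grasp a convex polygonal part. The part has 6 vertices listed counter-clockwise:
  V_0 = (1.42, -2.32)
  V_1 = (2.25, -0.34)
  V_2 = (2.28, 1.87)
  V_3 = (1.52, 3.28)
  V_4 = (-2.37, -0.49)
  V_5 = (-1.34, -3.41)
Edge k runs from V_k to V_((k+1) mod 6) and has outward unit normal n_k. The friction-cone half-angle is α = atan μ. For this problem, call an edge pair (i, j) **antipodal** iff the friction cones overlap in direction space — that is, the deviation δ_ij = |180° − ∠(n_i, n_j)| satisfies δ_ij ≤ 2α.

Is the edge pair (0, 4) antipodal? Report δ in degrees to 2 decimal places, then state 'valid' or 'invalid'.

α = atan 0.15 = 8.53°;  2α = 17.06°
edge 0: e_0 = (+0.83, +1.98);  n_0 = (+0.9222, -0.3866)
edge 4: e_4 = (+1.03, -2.92);  n_4 = (-0.9430, -0.3327)
∠(n_0, n_4) = 137.83°
δ = |180° − 137.83°| = 42.17°
42.17° > 2α = 17.06°  →  invalid

δ = 42.17°, invalid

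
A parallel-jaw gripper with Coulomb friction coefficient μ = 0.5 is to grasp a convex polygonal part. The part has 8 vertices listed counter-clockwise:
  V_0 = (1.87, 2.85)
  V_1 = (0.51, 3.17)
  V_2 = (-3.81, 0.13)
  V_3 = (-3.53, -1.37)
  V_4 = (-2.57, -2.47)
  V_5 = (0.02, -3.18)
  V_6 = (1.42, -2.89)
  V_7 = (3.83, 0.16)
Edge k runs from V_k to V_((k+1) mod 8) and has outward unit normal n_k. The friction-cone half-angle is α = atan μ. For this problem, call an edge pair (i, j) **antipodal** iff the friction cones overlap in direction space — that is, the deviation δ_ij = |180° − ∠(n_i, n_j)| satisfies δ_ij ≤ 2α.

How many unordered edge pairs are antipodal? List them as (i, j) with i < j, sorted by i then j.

count = 10; pairs: (0,3), (0,4), (0,5), (1,4), (1,5), (1,6), (2,6), (2,7), (3,7), (4,7)

α = atan 0.5 = 26.57°;  2α = 53.13°
n_0 = (+0.2290, +0.9734)
n_1 = (-0.5755, +0.8178)
n_2 = (-0.9830, -0.1835)
n_3 = (-0.7534, -0.6575)
n_4 = (-0.2644, -0.9644)
n_5 = (+0.2028, -0.9792)
n_6 = (+0.7846, -0.6200)
n_7 = (+0.8082, +0.5889)
  (0,1): δ = 131.63°  ·
  (0,2): δ = 66.19°  ·
  (0,3): δ = 35.65°  ✓
  (0,4): δ = 2.09°  ✓
  (0,5): δ = 24.94°  ✓
  (0,6): δ = 64.93°  ·
  (0,7): δ = 139.32°  ·
  (1,2): δ = 114.56°  ·
  (1,3): δ = 84.02°  ·
  (1,4): δ = 50.46°  ✓
  (1,5): δ = 23.43°  ✓
  (1,6): δ = 16.55°  ✓
  (1,7): δ = 90.94°  ·
  (2,3): δ = 149.46°  ·
  (2,4): δ = 115.90°  ·
  (2,5): δ = 88.87°  ·
  (2,6): δ = 48.89°  ✓
  (2,7): δ = 25.50°  ✓
  (3,4): δ = 146.44°  ·
  (3,5): δ = 119.41°  ·
  (3,6): δ = 79.43°  ·
  (3,7): δ = 5.03°  ✓
  (4,5): δ = 152.97°  ·
  (4,6): δ = 112.98°  ·
  (4,7): δ = 38.59°  ✓
  (5,6): δ = 140.02°  ·
  (5,7): δ = 65.62°  ·
  (6,7): δ = 105.61°  ·
antipodal pairs: 10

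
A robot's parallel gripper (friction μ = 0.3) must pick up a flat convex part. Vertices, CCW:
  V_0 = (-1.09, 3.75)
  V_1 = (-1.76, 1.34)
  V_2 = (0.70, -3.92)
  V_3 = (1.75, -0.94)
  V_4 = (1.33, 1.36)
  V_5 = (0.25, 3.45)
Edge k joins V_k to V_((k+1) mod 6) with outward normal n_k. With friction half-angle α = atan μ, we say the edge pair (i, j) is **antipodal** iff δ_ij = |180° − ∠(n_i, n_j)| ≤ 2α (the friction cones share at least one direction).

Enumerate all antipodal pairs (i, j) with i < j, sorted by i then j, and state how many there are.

count = 4; pairs: (0,2), (0,3), (1,3), (1,4)

α = atan 0.3 = 16.70°;  2α = 33.40°
n_0 = (-0.9635, +0.2679)
n_1 = (-0.9058, -0.4236)
n_2 = (+0.9432, -0.3323)
n_3 = (+0.9837, +0.1796)
n_4 = (+0.8884, +0.4591)
n_5 = (+0.2185, +0.9758)
  (0,1): δ = 139.40°  ·
  (0,2): δ = 3.87°  ✓
  (0,3): δ = 25.89°  ✓
  (0,4): δ = 42.86°  ·
  (0,5): δ = 92.92°  ·
  (1,2): δ = 44.47°  ·
  (1,3): δ = 14.72°  ✓
  (1,4): δ = 2.26°  ✓
  (1,5): δ = 52.32°  ·
  (2,3): δ = 150.24°  ·
  (2,4): δ = 133.26°  ·
  (2,5): δ = 83.21°  ·
  (3,4): δ = 163.02°  ·
  (3,5): δ = 112.97°  ·
  (4,5): δ = 129.95°  ·
antipodal pairs: 4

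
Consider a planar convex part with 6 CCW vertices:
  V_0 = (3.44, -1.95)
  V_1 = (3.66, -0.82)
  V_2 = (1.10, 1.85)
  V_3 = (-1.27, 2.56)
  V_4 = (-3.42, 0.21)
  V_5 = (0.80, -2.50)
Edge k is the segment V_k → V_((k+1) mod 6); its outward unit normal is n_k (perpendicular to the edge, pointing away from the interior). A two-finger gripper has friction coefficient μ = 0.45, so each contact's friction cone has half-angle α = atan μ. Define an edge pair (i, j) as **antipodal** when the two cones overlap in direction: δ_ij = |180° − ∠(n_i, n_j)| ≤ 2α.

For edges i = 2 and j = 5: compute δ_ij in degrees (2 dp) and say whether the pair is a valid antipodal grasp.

δ = 28.45°, valid

α = atan 0.45 = 24.23°;  2α = 48.46°
edge 2: e_2 = (-2.37, +0.71);  n_2 = (+0.2870, +0.9579)
edge 5: e_5 = (+2.64, +0.55);  n_5 = (+0.2040, -0.9790)
∠(n_2, n_5) = 151.55°
δ = |180° − 151.55°| = 28.45°
28.45° ≤ 2α = 48.46°  →  valid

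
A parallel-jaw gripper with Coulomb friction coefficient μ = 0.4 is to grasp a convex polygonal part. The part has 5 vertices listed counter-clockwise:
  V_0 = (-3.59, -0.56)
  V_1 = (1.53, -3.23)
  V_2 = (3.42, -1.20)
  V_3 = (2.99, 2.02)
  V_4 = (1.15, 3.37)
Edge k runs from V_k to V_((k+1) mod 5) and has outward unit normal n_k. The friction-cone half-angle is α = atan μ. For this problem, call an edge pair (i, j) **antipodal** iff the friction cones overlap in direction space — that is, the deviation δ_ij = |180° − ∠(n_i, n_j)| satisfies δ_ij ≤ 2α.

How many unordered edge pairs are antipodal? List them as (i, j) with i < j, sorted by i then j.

α = atan 0.4 = 21.80°;  2α = 43.60°
n_0 = (-0.4624, -0.8867)
n_1 = (+0.7319, -0.6814)
n_2 = (+0.9912, +0.1324)
n_3 = (+0.5916, +0.8063)
n_4 = (-0.6383, +0.7698)
  (0,1): δ = 105.41°  ·
  (0,2): δ = 54.85°  ·
  (0,3): δ = 8.73°  ✓
  (0,4): δ = 67.20°  ·
  (1,2): δ = 129.44°  ·
  (1,3): δ = 83.31°  ·
  (1,4): δ = 7.38°  ✓
  (2,3): δ = 133.87°  ·
  (2,4): δ = 57.94°  ·
  (3,4): δ = 104.07°  ·
antipodal pairs: 2

count = 2; pairs: (0,3), (1,4)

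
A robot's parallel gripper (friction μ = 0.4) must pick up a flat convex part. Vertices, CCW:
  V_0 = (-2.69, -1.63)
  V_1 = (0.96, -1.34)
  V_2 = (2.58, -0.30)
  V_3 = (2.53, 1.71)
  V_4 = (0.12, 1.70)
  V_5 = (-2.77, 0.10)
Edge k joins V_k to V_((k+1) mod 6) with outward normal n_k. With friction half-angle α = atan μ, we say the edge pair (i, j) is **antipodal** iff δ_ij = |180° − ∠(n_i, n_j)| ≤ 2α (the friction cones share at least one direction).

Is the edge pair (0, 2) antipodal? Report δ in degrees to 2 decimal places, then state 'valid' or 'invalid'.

α = atan 0.4 = 21.80°;  2α = 43.60°
edge 0: e_0 = (+3.65, +0.29);  n_0 = (+0.0792, -0.9969)
edge 2: e_2 = (-0.05, +2.01);  n_2 = (+0.9997, +0.0249)
∠(n_0, n_2) = 86.88°
δ = |180° − 86.88°| = 93.12°
93.12° > 2α = 43.60°  →  invalid

δ = 93.12°, invalid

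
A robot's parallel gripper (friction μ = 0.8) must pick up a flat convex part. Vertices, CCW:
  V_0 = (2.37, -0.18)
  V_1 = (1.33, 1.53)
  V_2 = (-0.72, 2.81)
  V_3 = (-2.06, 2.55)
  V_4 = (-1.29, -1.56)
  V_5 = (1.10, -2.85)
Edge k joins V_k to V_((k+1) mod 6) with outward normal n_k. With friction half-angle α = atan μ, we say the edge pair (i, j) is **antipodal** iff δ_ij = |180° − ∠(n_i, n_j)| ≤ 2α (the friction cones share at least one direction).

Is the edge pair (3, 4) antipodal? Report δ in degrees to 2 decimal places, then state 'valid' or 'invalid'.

δ = 128.97°, invalid

α = atan 0.8 = 38.66°;  2α = 77.32°
edge 3: e_3 = (+0.77, -4.11);  n_3 = (-0.9829, -0.1841)
edge 4: e_4 = (+2.39, -1.29);  n_4 = (-0.4750, -0.8800)
∠(n_3, n_4) = 51.03°
δ = |180° − 51.03°| = 128.97°
128.97° > 2α = 77.32°  →  invalid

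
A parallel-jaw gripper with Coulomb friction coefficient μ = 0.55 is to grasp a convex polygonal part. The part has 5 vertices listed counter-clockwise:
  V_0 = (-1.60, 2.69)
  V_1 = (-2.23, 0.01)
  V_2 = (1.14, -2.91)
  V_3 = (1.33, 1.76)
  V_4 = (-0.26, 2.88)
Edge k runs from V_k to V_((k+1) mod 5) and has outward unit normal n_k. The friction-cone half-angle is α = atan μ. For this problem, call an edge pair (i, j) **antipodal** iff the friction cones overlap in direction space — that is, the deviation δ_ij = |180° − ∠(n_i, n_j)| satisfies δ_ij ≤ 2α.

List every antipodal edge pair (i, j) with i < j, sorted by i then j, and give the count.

α = atan 0.55 = 28.81°;  2α = 57.62°
n_0 = (-0.9735, +0.2288)
n_1 = (-0.6548, -0.7558)
n_2 = (+0.9992, -0.0407)
n_3 = (+0.5759, +0.8175)
n_4 = (-0.1404, +0.9901)
  (0,1): δ = 117.68°  ·
  (0,2): δ = 10.90°  ✓
  (0,3): δ = 68.07°  ·
  (0,4): δ = 111.30°  ·
  (1,2): δ = 51.42°  ✓
  (1,3): δ = 5.75°  ✓
  (1,4): δ = 48.98°  ✓
  (2,3): δ = 122.83°  ·
  (2,4): δ = 79.60°  ·
  (3,4): δ = 136.77°  ·
antipodal pairs: 4

count = 4; pairs: (0,2), (1,2), (1,3), (1,4)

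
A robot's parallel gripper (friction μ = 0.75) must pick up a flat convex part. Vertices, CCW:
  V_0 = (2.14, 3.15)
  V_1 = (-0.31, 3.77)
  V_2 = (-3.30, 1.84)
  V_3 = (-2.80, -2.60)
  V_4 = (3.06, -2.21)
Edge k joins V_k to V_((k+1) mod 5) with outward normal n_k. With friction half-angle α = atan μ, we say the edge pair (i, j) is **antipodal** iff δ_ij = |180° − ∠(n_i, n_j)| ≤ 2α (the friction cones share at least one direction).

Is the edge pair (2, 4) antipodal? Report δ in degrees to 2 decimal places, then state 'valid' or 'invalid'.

δ = 3.31°, valid

α = atan 0.75 = 36.87°;  2α = 73.74°
edge 2: e_2 = (+0.50, -4.44);  n_2 = (-0.9937, -0.1119)
edge 4: e_4 = (-0.92, +5.36);  n_4 = (+0.9856, +0.1692)
∠(n_2, n_4) = 176.69°
δ = |180° − 176.69°| = 3.31°
3.31° ≤ 2α = 73.74°  →  valid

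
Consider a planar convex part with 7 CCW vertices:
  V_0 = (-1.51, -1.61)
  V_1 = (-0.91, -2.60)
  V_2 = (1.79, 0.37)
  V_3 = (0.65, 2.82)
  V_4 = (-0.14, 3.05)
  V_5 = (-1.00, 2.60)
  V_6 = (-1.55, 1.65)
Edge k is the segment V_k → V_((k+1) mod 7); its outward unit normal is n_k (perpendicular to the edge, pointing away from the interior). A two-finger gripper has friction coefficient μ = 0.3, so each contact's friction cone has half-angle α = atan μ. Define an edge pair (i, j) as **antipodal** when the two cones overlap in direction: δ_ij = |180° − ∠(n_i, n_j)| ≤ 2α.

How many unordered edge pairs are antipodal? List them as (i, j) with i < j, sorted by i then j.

count = 4; pairs: (0,2), (1,4), (1,5), (2,6)

α = atan 0.3 = 16.70°;  2α = 33.40°
n_0 = (-0.8552, -0.5183)
n_1 = (+0.7399, -0.6727)
n_2 = (+0.9067, +0.4219)
n_3 = (+0.2795, +0.9601)
n_4 = (-0.4636, +0.8860)
n_5 = (-0.8654, +0.5010)
n_6 = (-0.9999, -0.0123)
  (0,1): δ = 73.49°  ·
  (0,2): δ = 6.27°  ✓
  (0,3): δ = 42.55°  ·
  (0,4): δ = 86.40°  ·
  (0,5): δ = 118.71°  ·
  (0,6): δ = 149.48°  ·
  (1,2): δ = 112.77°  ·
  (1,3): δ = 63.96°  ·
  (1,4): δ = 20.11°  ✓
  (1,5): δ = 12.21°  ✓
  (1,6): δ = 42.98°  ·
  (2,3): δ = 131.19°  ·
  (2,4): δ = 87.33°  ·
  (2,5): δ = 55.02°  ·
  (2,6): δ = 24.25°  ✓
  (3,4): δ = 136.15°  ·
  (3,5): δ = 103.84°  ·
  (3,6): δ = 73.06°  ·
  (4,5): δ = 147.69°  ·
  (4,6): δ = 116.92°  ·
  (5,6): δ = 149.23°  ·
antipodal pairs: 4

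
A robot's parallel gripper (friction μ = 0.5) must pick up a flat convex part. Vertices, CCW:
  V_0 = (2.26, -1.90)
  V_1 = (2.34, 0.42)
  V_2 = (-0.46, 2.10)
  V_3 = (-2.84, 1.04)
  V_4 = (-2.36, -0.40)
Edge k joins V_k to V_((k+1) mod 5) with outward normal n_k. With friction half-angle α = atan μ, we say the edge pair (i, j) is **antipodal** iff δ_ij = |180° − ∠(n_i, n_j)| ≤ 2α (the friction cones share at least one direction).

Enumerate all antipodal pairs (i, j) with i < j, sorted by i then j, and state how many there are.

α = atan 0.5 = 26.57°;  2α = 53.13°
n_0 = (+0.9994, -0.0345)
n_1 = (+0.5145, +0.8575)
n_2 = (-0.4069, +0.9135)
n_3 = (-0.9487, -0.3162)
n_4 = (-0.3088, -0.9511)
  (0,1): δ = 118.99°  ·
  (0,2): δ = 64.02°  ·
  (0,3): δ = 20.41°  ✓
  (0,4): δ = 73.99°  ·
  (1,2): δ = 125.03°  ·
  (1,3): δ = 40.60°  ✓
  (1,4): δ = 12.98°  ✓
  (2,3): δ = 95.57°  ·
  (2,4): δ = 41.99°  ✓
  (3,4): δ = 126.42°  ·
antipodal pairs: 4

count = 4; pairs: (0,3), (1,3), (1,4), (2,4)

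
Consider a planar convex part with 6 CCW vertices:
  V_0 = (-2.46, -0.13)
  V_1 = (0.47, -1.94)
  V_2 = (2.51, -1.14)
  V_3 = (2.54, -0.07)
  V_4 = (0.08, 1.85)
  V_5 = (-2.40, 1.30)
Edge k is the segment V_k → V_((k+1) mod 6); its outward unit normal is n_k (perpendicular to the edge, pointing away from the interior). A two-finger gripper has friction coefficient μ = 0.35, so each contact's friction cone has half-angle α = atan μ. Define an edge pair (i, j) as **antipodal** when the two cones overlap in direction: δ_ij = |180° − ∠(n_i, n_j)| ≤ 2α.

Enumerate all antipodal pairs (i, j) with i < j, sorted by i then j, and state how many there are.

count = 3; pairs: (0,3), (1,4), (2,5)

α = atan 0.35 = 19.29°;  2α = 38.58°
n_0 = (-0.5256, -0.8508)
n_1 = (+0.3651, -0.9310)
n_2 = (+0.9996, -0.0280)
n_3 = (+0.6153, +0.7883)
n_4 = (-0.2165, +0.9763)
n_5 = (-0.9991, +0.0419)
  (0,1): δ = 126.88°  ·
  (0,2): δ = 59.90°  ·
  (0,3): δ = 6.27°  ✓
  (0,4): δ = 44.21°  ·
  (0,5): δ = 119.30°  ·
  (1,2): δ = 113.02°  ·
  (1,3): δ = 59.38°  ·
  (1,4): δ = 8.91°  ✓
  (1,5): δ = 66.18°  ·
  (2,3): δ = 126.37°  ·
  (2,4): δ = 75.89°  ·
  (2,5): δ = 0.80°  ✓
  (3,4): δ = 129.52°  ·
  (3,5): δ = 54.43°  ·
  (4,5): δ = 104.91°  ·
antipodal pairs: 3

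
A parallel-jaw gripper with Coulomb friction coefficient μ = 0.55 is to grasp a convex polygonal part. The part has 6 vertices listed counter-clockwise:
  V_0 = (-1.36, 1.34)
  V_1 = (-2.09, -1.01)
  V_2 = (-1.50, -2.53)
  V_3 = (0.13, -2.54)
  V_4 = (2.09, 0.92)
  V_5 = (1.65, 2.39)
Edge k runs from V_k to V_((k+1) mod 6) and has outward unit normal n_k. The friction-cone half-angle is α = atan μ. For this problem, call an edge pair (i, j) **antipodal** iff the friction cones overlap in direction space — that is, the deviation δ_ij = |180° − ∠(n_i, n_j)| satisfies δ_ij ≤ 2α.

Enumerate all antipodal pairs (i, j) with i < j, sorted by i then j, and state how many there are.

count = 6; pairs: (0,3), (0,4), (1,3), (1,4), (2,5), (3,5)

α = atan 0.55 = 28.81°;  2α = 57.62°
n_0 = (-0.9550, +0.2967)
n_1 = (-0.9322, -0.3619)
n_2 = (-0.0061, -1.0000)
n_3 = (+0.8701, -0.4929)
n_4 = (+0.9580, +0.2867)
n_5 = (-0.3294, +0.9442)
  (0,1): δ = 141.53°  ·
  (0,2): δ = 73.09°  ·
  (0,3): δ = 12.27°  ✓
  (0,4): δ = 33.92°  ✓
  (0,5): δ = 126.49°  ·
  (1,2): δ = 111.57°  ·
  (1,3): δ = 50.74°  ✓
  (1,4): δ = 4.55°  ✓
  (1,5): δ = 88.02°  ·
  (2,3): δ = 119.18°  ·
  (2,4): δ = 72.99°  ·
  (2,5): δ = 19.58°  ✓
  (3,4): δ = 133.81°  ·
  (3,5): δ = 41.24°  ✓
  (4,5): δ = 87.43°  ·
antipodal pairs: 6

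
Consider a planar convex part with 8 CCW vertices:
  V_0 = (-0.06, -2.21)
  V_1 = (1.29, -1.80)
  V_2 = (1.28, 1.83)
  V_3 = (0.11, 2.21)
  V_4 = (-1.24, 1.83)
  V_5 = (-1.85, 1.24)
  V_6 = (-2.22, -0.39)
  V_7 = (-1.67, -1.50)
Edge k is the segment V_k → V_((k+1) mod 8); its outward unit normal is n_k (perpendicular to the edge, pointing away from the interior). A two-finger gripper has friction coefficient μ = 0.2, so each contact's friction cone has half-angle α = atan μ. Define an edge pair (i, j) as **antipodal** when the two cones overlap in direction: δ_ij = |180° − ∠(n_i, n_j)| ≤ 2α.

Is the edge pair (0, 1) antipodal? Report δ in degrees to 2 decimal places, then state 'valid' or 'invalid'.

α = atan 0.2 = 11.31°;  2α = 22.62°
edge 0: e_0 = (+1.35, +0.41);  n_0 = (+0.2906, -0.9568)
edge 1: e_1 = (-0.01, +3.63);  n_1 = (+1.0000, +0.0028)
∠(n_0, n_1) = 73.26°
δ = |180° − 73.26°| = 106.74°
106.74° > 2α = 22.62°  →  invalid

δ = 106.74°, invalid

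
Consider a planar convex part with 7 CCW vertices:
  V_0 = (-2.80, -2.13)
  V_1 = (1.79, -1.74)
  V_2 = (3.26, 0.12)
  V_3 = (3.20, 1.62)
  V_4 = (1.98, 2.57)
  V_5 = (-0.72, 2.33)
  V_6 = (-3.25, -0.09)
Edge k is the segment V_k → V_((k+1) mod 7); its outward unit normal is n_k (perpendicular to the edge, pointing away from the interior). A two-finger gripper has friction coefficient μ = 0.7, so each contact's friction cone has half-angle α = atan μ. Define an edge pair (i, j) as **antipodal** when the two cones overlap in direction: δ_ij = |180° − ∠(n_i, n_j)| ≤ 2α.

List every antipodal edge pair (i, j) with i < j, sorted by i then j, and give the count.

α = atan 0.7 = 34.99°;  2α = 69.98°
n_0 = (+0.0847, -0.9964)
n_1 = (+0.7846, -0.6201)
n_2 = (+0.9992, +0.0400)
n_3 = (+0.6144, +0.7890)
n_4 = (-0.0885, +0.9961)
n_5 = (-0.6912, +0.7226)
n_6 = (-0.9765, -0.2154)
  (0,1): δ = 133.18°  ·
  (0,2): δ = 92.57°  ·
  (0,3): δ = 42.76°  ✓
  (0,4): δ = 0.22°  ✓
  (0,5): δ = 38.87°  ✓
  (0,6): δ = 97.58°  ·
  (1,2): δ = 139.39°  ·
  (1,3): δ = 89.59°  ·
  (1,4): δ = 46.60°  ✓
  (1,5): δ = 7.95°  ✓
  (1,6): δ = 50.76°  ✓
  (2,3): δ = 130.20°  ·
  (2,4): δ = 87.21°  ·
  (2,5): δ = 48.56°  ✓
  (2,6): δ = 10.15°  ✓
  (3,4): δ = 137.01°  ·
  (3,5): δ = 98.37°  ·
  (3,6): δ = 39.65°  ✓
  (4,5): δ = 141.35°  ·
  (4,6): δ = 82.64°  ·
  (5,6): δ = 121.29°  ·
antipodal pairs: 9

count = 9; pairs: (0,3), (0,4), (0,5), (1,4), (1,5), (1,6), (2,5), (2,6), (3,6)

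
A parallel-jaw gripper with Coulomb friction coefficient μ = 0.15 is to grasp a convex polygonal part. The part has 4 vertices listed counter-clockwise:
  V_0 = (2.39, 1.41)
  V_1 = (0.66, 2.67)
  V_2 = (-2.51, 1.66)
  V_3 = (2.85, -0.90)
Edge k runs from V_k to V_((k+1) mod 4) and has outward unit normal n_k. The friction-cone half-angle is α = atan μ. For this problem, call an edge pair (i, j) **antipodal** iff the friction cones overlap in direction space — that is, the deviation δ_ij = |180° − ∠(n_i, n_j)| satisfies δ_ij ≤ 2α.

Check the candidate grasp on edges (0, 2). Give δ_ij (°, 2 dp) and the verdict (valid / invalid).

δ = 10.54°, valid

α = atan 0.15 = 8.53°;  2α = 17.06°
edge 0: e_0 = (-1.73, +1.26);  n_0 = (+0.5887, +0.8083)
edge 2: e_2 = (+5.36, -2.56);  n_2 = (-0.4310, -0.9024)
∠(n_0, n_2) = 169.46°
δ = |180° − 169.46°| = 10.54°
10.54° ≤ 2α = 17.06°  →  valid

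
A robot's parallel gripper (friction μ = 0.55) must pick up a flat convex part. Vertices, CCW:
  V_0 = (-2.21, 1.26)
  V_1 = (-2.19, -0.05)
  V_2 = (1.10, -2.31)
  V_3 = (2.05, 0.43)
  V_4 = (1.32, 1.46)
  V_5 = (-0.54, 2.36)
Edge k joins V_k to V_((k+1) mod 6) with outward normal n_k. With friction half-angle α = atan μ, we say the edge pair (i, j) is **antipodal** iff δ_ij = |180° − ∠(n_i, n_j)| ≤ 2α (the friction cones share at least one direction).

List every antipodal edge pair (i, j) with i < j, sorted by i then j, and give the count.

count = 5; pairs: (0,2), (0,3), (1,3), (1,4), (2,5)

α = atan 0.55 = 28.81°;  2α = 57.62°
n_0 = (-0.9999, -0.0153)
n_1 = (-0.5662, -0.8243)
n_2 = (+0.9448, -0.3276)
n_3 = (+0.8159, +0.5782)
n_4 = (+0.4356, +0.9002)
n_5 = (-0.5501, +0.8351)
  (0,1): δ = 125.36°  ·
  (0,2): δ = 20.00°  ✓
  (0,3): δ = 34.45°  ✓
  (0,4): δ = 63.30°  ·
  (0,5): δ = 122.50°  ·
  (1,2): δ = 74.64°  ·
  (1,3): δ = 20.19°  ✓
  (1,4): δ = 8.67°  ✓
  (1,5): δ = 67.86°  ·
  (2,3): δ = 125.55°  ·
  (2,4): δ = 96.70°  ·
  (2,5): δ = 37.51°  ✓
  (3,4): δ = 151.15°  ·
  (3,5): δ = 91.95°  ·
  (4,5): δ = 120.81°  ·
antipodal pairs: 5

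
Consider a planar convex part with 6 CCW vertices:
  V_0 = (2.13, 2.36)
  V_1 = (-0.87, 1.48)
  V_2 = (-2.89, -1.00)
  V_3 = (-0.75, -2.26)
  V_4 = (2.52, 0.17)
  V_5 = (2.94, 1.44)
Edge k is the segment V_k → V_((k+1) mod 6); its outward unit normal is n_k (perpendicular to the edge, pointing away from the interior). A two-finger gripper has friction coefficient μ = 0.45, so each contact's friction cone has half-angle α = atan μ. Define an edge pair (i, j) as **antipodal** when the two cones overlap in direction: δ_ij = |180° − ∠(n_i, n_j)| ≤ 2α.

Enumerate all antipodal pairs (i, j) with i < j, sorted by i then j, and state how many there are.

count = 5; pairs: (0,2), (0,3), (1,3), (1,4), (2,5)

α = atan 0.45 = 24.23°;  2α = 48.46°
n_0 = (-0.2815, +0.9596)
n_1 = (-0.7753, +0.6315)
n_2 = (-0.5074, -0.8617)
n_3 = (+0.5965, -0.8026)
n_4 = (+0.9494, -0.3140)
n_5 = (+0.7506, +0.6608)
  (0,1): δ = 145.51°  ·
  (0,2): δ = 46.84°  ✓
  (0,3): δ = 20.27°  ✓
  (0,4): δ = 55.35°  ·
  (0,5): δ = 115.01°  ·
  (1,2): δ = 81.33°  ·
  (1,3): δ = 14.22°  ✓
  (1,4): δ = 20.86°  ✓
  (1,5): δ = 80.53°  ·
  (2,3): δ = 112.89°  ·
  (2,4): δ = 77.81°  ·
  (2,5): δ = 18.15°  ✓
  (3,4): δ = 144.92°  ·
  (3,5): δ = 85.25°  ·
  (4,5): δ = 120.34°  ·
antipodal pairs: 5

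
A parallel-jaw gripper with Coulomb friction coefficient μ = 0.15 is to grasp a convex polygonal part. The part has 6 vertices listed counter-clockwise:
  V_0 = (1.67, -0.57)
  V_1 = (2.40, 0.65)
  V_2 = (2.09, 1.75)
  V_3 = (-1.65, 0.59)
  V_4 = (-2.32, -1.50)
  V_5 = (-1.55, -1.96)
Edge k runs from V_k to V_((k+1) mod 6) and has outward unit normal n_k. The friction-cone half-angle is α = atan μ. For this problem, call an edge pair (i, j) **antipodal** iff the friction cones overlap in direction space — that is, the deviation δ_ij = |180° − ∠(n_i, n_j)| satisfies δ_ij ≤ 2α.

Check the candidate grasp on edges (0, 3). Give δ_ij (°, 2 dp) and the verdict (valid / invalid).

δ = 13.12°, valid

α = atan 0.15 = 8.53°;  2α = 17.06°
edge 0: e_0 = (+0.73, +1.22);  n_0 = (+0.8581, -0.5135)
edge 3: e_3 = (-0.67, -2.09);  n_3 = (-0.9523, +0.3053)
∠(n_0, n_3) = 166.88°
δ = |180° − 166.88°| = 13.12°
13.12° ≤ 2α = 17.06°  →  valid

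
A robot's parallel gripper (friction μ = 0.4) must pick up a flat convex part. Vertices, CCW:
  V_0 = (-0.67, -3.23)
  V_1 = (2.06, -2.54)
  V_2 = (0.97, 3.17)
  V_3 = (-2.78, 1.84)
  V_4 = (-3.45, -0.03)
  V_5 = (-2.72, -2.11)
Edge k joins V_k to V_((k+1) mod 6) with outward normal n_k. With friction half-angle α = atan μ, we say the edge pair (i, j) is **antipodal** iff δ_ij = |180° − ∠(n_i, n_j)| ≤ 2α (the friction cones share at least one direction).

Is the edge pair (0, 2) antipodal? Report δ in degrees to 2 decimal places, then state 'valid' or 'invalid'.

δ = 5.34°, valid

α = atan 0.4 = 21.80°;  2α = 43.60°
edge 0: e_0 = (+2.73, +0.69);  n_0 = (+0.2450, -0.9695)
edge 2: e_2 = (-3.75, -1.33);  n_2 = (-0.3343, +0.9425)
∠(n_0, n_2) = 174.66°
δ = |180° − 174.66°| = 5.34°
5.34° ≤ 2α = 43.60°  →  valid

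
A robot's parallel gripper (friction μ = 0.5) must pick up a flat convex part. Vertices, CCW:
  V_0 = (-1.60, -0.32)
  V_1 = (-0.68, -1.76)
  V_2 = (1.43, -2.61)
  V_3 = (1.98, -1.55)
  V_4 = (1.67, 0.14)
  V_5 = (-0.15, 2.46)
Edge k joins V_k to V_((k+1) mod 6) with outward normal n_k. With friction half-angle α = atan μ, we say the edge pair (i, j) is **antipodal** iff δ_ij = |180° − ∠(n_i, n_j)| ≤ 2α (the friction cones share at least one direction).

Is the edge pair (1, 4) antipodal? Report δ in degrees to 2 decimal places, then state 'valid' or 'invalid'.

α = atan 0.5 = 26.57°;  2α = 53.13°
edge 1: e_1 = (+2.11, -0.85);  n_1 = (-0.3737, -0.9276)
edge 4: e_4 = (-1.82, +2.32);  n_4 = (+0.7868, +0.6172)
∠(n_1, n_4) = 150.06°
δ = |180° − 150.06°| = 29.94°
29.94° ≤ 2α = 53.13°  →  valid

δ = 29.94°, valid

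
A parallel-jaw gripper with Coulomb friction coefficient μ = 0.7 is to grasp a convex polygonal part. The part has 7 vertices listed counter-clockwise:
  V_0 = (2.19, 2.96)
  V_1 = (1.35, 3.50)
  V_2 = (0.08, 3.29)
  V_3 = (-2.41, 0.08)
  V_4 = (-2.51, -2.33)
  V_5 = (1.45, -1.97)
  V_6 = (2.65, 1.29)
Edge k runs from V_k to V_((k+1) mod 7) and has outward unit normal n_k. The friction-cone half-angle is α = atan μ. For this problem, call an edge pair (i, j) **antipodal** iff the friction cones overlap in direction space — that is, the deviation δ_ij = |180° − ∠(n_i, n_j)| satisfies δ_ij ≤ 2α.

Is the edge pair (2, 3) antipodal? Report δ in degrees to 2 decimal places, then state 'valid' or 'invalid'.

δ = 144.58°, invalid

α = atan 0.7 = 34.99°;  2α = 69.98°
edge 2: e_2 = (-2.49, -3.21);  n_2 = (-0.7901, +0.6129)
edge 3: e_3 = (-0.10, -2.41);  n_3 = (-0.9991, +0.0415)
∠(n_2, n_3) = 35.42°
δ = |180° − 35.42°| = 144.58°
144.58° > 2α = 69.98°  →  invalid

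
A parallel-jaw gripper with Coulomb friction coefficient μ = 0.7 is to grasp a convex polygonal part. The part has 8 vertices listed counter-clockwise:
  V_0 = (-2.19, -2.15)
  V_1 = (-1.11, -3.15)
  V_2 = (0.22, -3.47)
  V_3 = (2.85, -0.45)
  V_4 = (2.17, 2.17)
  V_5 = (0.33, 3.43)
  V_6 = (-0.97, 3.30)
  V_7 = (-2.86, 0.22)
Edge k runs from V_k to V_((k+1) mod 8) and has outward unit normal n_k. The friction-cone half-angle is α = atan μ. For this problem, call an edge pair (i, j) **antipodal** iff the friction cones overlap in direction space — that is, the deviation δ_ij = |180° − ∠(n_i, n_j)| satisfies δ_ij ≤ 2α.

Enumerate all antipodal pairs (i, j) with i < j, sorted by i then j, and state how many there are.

count = 12; pairs: (0,3), (0,4), (0,5), (1,3), (1,4), (1,5), (2,5), (2,6), (2,7), (3,6), (3,7), (4,7)

α = atan 0.7 = 34.99°;  2α = 69.98°
n_0 = (-0.6794, -0.7338)
n_1 = (-0.2339, -0.9723)
n_2 = (+0.7541, -0.6567)
n_3 = (+0.9679, +0.2512)
n_4 = (+0.5650, +0.8251)
n_5 = (-0.0995, +0.9950)
n_6 = (-0.8523, +0.5230)
n_7 = (-0.9623, -0.2720)
  (0,1): δ = 150.73°  ·
  (0,2): δ = 88.25°  ·
  (0,3): δ = 32.65°  ✓
  (0,4): δ = 8.39°  ✓
  (0,5): δ = 48.51°  ✓
  (0,6): δ = 101.26°  ·
  (0,7): δ = 148.58°  ·
  (1,2): δ = 117.52°  ·
  (1,3): δ = 61.92°  ✓
  (1,4): δ = 20.87°  ✓
  (1,5): δ = 19.24°  ✓
  (1,6): δ = 71.99°  ·
  (1,7): δ = 119.31°  ·
  (2,3): δ = 124.40°  ·
  (2,4): δ = 83.35°  ·
  (2,5): δ = 43.24°  ✓
  (2,6): δ = 9.52°  ✓
  (2,7): δ = 56.84°  ✓
  (3,4): δ = 138.95°  ·
  (3,5): δ = 98.84°  ·
  (3,6): δ = 46.08°  ✓
  (3,7): δ = 1.24°  ✓
  (4,5): δ = 139.89°  ·
  (4,6): δ = 87.13°  ·
  (4,7): δ = 39.81°  ✓
  (5,6): δ = 127.25°  ·
  (5,7): δ = 79.92°  ·
  (6,7): δ = 132.68°  ·
antipodal pairs: 12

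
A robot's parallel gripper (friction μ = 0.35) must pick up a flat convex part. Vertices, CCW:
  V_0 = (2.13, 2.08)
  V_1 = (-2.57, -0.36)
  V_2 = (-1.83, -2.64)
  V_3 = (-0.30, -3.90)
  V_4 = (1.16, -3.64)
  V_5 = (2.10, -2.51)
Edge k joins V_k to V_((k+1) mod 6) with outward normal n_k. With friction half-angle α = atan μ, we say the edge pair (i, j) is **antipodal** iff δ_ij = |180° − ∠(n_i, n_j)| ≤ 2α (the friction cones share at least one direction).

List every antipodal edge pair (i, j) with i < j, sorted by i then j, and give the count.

count = 3; pairs: (0,3), (0,4), (1,5)

α = atan 0.35 = 19.29°;  2α = 38.58°
n_0 = (-0.4608, +0.8875)
n_1 = (-0.9512, -0.3087)
n_2 = (-0.6357, -0.7719)
n_3 = (+0.1753, -0.9845)
n_4 = (+0.7688, -0.6395)
n_5 = (+1.0000, -0.0065)
  (0,1): δ = 99.45°  ·
  (0,2): δ = 66.91°  ·
  (0,3): δ = 17.34°  ✓
  (0,4): δ = 22.81°  ✓
  (0,5): δ = 62.19°  ·
  (1,2): δ = 147.45°  ·
  (1,3): δ = 97.88°  ·
  (1,4): δ = 57.74°  ·
  (1,5): δ = 18.36°  ✓
  (2,3): δ = 130.43°  ·
  (2,4): δ = 90.28°  ·
  (2,5): δ = 50.90°  ·
  (3,4): δ = 139.85°  ·
  (3,5): δ = 100.47°  ·
  (4,5): δ = 140.62°  ·
antipodal pairs: 3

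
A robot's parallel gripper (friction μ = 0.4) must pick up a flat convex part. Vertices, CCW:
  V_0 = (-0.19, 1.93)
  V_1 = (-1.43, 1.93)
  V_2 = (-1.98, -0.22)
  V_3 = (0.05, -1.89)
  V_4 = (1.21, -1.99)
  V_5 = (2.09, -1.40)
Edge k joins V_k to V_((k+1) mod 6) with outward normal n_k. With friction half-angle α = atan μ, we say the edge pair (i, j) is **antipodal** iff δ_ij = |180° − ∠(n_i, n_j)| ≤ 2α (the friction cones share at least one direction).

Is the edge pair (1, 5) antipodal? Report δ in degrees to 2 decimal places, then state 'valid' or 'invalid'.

δ = 48.75°, invalid

α = atan 0.4 = 21.80°;  2α = 43.60°
edge 1: e_1 = (-0.55, -2.15);  n_1 = (-0.9688, +0.2478)
edge 5: e_5 = (-2.28, +3.33);  n_5 = (+0.8251, +0.5650)
∠(n_1, n_5) = 131.25°
δ = |180° − 131.25°| = 48.75°
48.75° > 2α = 43.60°  →  invalid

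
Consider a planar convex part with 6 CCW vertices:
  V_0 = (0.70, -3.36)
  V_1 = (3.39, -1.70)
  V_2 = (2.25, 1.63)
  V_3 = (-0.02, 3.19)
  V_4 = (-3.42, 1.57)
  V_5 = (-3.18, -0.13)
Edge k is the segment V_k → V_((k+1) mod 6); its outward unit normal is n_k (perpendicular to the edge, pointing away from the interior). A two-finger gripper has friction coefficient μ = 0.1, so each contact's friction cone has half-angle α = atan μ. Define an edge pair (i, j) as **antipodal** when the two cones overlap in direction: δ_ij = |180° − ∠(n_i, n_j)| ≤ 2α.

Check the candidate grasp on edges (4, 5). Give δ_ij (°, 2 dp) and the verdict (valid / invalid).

α = atan 0.1 = 5.71°;  2α = 11.42°
edge 4: e_4 = (+0.24, -1.70);  n_4 = (-0.9902, -0.1398)
edge 5: e_5 = (+3.88, -3.23);  n_5 = (-0.6398, -0.7685)
∠(n_4, n_5) = 42.19°
δ = |180° − 42.19°| = 137.81°
137.81° > 2α = 11.42°  →  invalid

δ = 137.81°, invalid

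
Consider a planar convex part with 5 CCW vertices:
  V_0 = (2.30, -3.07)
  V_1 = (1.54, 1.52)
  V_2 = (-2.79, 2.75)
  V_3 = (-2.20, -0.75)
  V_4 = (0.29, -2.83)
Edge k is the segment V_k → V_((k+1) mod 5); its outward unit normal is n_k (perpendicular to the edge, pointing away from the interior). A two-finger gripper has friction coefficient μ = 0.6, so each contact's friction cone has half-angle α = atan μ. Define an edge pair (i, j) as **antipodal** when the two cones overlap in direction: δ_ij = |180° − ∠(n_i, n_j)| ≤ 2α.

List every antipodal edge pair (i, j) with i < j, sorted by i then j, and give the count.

α = atan 0.6 = 30.96°;  2α = 61.93°
n_0 = (+0.9866, +0.1634)
n_1 = (+0.2733, +0.9619)
n_2 = (-0.9861, -0.1662)
n_3 = (-0.6411, -0.7675)
n_4 = (-0.1186, -0.9929)
  (0,1): δ = 115.26°  ·
  (0,2): δ = 0.17°  ✓
  (0,3): δ = 40.73°  ✓
  (0,4): δ = 73.79°  ·
  (1,2): δ = 64.57°  ·
  (1,3): δ = 24.02°  ✓
  (1,4): δ = 9.05°  ✓
  (2,3): δ = 139.44°  ·
  (2,4): δ = 106.38°  ·
  (3,4): δ = 146.94°  ·
antipodal pairs: 4

count = 4; pairs: (0,2), (0,3), (1,3), (1,4)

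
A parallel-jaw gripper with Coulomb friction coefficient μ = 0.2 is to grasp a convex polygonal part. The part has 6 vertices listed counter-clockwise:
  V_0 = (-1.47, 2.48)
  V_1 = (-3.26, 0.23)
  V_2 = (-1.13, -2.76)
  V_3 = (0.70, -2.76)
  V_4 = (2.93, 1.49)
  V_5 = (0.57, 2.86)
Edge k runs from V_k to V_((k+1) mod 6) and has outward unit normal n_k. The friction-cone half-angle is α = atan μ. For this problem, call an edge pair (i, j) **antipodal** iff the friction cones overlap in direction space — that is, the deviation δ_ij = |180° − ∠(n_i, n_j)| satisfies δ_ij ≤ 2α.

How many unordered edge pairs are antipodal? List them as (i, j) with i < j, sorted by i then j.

α = atan 0.2 = 11.31°;  2α = 22.62°
n_0 = (-0.7826, +0.6226)
n_1 = (-0.8145, -0.5802)
n_2 = (+0.0000, -1.0000)
n_3 = (+0.8855, -0.4646)
n_4 = (+0.5020, +0.8648)
n_5 = (-0.1831, +0.9831)
  (0,1): δ = 106.03°  ·
  (0,2): δ = 51.50°  ·
  (0,3): δ = 10.82°  ✓
  (0,4): δ = 98.37°  ·
  (0,5): δ = 139.06°  ·
  (1,2): δ = 125.47°  ·
  (1,3): δ = 63.15°  ·
  (1,4): δ = 24.40°  ·
  (1,5): δ = 65.09°  ·
  (2,3): δ = 117.69°  ·
  (2,4): δ = 30.14°  ·
  (2,5): δ = 10.55°  ✓
  (3,4): δ = 92.45°  ·
  (3,5): δ = 51.76°  ·
  (4,5): δ = 139.31°  ·
antipodal pairs: 2

count = 2; pairs: (0,3), (2,5)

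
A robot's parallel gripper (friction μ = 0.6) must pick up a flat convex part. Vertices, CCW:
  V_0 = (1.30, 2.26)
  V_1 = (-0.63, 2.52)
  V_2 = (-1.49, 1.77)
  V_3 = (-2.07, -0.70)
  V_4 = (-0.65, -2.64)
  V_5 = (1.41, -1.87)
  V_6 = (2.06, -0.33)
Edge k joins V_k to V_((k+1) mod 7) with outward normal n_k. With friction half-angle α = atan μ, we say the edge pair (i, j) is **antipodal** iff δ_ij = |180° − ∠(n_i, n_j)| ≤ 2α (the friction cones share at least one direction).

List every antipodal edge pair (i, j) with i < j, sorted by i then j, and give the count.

count = 9; pairs: (0,3), (0,4), (1,4), (1,5), (2,4), (2,5), (2,6), (3,5), (3,6)

α = atan 0.6 = 30.96°;  2α = 61.93°
n_0 = (+0.1335, +0.9910)
n_1 = (-0.6573, +0.7537)
n_2 = (-0.9735, +0.2286)
n_3 = (-0.8069, -0.5906)
n_4 = (+0.3501, -0.9367)
n_5 = (+0.9213, -0.3889)
n_6 = (+0.9595, +0.2816)
  (0,1): δ = 131.24°  ·
  (0,2): δ = 95.54°  ·
  (0,3): δ = 46.12°  ✓
  (0,4): δ = 28.17°  ✓
  (0,5): δ = 74.79°  ·
  (0,6): δ = 114.03°  ·
  (1,2): δ = 144.31°  ·
  (1,3): δ = 94.89°  ·
  (1,4): δ = 20.60°  ✓
  (1,5): δ = 26.03°  ✓
  (1,6): δ = 65.26°  ·
  (2,3): δ = 130.58°  ·
  (2,4): δ = 56.29°  ✓
  (2,5): δ = 9.67°  ✓
  (2,6): δ = 29.57°  ✓
  (3,4): δ = 105.71°  ·
  (3,5): δ = 59.09°  ✓
  (3,6): δ = 19.85°  ✓
  (4,5): δ = 133.38°  ·
  (4,6): δ = 94.14°  ·
  (5,6): δ = 140.76°  ·
antipodal pairs: 9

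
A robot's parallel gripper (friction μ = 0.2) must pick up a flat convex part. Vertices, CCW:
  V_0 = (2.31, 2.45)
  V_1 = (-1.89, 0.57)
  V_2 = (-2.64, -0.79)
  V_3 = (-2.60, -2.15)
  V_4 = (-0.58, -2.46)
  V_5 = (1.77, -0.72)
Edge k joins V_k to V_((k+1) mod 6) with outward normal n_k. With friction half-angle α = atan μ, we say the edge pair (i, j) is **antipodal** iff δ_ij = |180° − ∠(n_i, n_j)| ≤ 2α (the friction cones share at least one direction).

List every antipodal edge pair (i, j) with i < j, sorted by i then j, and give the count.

count = 3; pairs: (0,4), (1,5), (2,5)

α = atan 0.2 = 11.31°;  2α = 22.62°
n_0 = (-0.4086, +0.9127)
n_1 = (-0.8757, +0.4829)
n_2 = (-0.9996, -0.0294)
n_3 = (-0.1517, -0.9884)
n_4 = (+0.5951, -0.8037)
n_5 = (+0.9858, -0.1679)
  (0,1): δ = 142.99°  ·
  (0,2): δ = 112.43°  ·
  (0,3): δ = 32.84°  ·
  (0,4): δ = 12.40°  ✓
  (0,5): δ = 56.22°  ·
  (1,2): δ = 149.44°  ·
  (1,3): δ = 69.85°  ·
  (1,4): δ = 24.61°  ·
  (1,5): δ = 19.21°  ✓
  (2,3): δ = 100.41°  ·
  (2,4): δ = 55.17°  ·
  (2,5): δ = 11.35°  ✓
  (3,4): δ = 134.76°  ·
  (3,5): δ = 90.94°  ·
  (4,5): δ = 136.18°  ·
antipodal pairs: 3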